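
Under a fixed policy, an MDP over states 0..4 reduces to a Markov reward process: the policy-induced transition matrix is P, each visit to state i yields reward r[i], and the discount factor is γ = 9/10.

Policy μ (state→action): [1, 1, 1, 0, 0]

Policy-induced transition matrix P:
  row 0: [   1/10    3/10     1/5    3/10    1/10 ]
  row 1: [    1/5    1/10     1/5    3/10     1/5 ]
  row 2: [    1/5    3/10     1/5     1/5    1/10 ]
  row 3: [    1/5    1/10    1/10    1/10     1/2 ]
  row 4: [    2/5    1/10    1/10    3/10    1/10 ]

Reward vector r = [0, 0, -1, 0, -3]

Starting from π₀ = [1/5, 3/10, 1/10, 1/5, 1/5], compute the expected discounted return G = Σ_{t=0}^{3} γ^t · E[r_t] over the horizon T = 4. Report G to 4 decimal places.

G = -2.6355

t=0: π = [0.2000, 0.3000, 0.1000, 0.2000, 0.2000], E[r] = -0.7000, γ^t·E[r] = -0.700000, running G = -0.700000
t=1: π = [0.2200, 0.1600, 0.1600, 0.2500, 0.2100], E[r] = -0.7900, γ^t·E[r] = -0.711000, running G = -1.411000
t=2: π = [0.2200, 0.1760, 0.1540, 0.2340, 0.2160], E[r] = -0.8020, γ^t·E[r] = -0.649620, running G = -2.060620
t=3: π = [0.2212, 0.1748, 0.1550, 0.2378, 0.2112], E[r] = -0.7886, γ^t·E[r] = -0.574889, running G = -2.635509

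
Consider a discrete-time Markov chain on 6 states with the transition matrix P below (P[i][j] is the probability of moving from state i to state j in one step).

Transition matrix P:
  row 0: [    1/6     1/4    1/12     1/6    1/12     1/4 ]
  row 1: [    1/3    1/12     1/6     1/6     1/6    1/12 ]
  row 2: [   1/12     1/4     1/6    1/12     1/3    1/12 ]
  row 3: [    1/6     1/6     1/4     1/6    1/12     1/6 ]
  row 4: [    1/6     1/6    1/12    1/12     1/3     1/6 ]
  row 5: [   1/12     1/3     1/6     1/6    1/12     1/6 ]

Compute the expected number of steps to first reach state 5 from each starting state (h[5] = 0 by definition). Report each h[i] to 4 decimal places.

First-step conditioning: h[5] = 0; for i ≠ 5, h[i] = 1 + Σ_k P[i][k]·h[k].
  h[0] = 1 + 1/6·h[0] + 1/4·h[1] + 1/12·h[2] + 1/6·h[3] + 1/12·h[4]
  h[1] = 1 + 1/3·h[0] + 1/12·h[1] + 1/6·h[2] + 1/6·h[3] + 1/6·h[4]
  h[2] = 1 + 1/12·h[0] + 1/4·h[1] + 1/6·h[2] + 1/12·h[3] + 1/3·h[4]
  h[3] = 1 + 1/6·h[0] + 1/6·h[1] + 1/4·h[2] + 1/6·h[3] + 1/12·h[4]
  h[4] = 1 + 1/6·h[0] + 1/6·h[1] + 1/12·h[2] + 1/12·h[3] + 1/3·h[4]
Solving the 5×5 linear system over states ≠ 5 gives exactly h = [17115/2897, 19898/2897, 20449/2897, 18865/2897, 18513/2897, 0] (h[5] = 0 is the target).

h = [5.9078, 6.8685, 7.0587, 6.5119, 6.3904, 0.0000]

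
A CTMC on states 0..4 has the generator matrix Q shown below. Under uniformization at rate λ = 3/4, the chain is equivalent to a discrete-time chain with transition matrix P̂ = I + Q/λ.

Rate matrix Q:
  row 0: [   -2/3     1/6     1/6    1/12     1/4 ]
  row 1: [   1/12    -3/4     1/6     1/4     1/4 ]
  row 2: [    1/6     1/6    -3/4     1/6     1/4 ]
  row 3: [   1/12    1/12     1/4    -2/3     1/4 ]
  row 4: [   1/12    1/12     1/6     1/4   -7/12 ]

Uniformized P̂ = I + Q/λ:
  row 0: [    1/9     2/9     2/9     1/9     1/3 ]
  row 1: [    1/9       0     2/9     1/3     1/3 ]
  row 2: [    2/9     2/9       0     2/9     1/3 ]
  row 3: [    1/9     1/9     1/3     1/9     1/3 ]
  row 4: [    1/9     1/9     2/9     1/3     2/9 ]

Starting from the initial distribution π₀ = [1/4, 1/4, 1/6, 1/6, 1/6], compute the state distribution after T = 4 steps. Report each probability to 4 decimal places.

t=0: π = [0.2500, 0.2500, 0.1667, 0.1667, 0.1667]
t=1: π = [0.1296, 0.1296, 0.2037, 0.2222, 0.3148]
t=2: π = [0.1337, 0.1337, 0.2016, 0.2325, 0.2984]
t=3: π = [0.1335, 0.1335, 0.2032, 0.2295, 0.3002]
t=4: π = [0.1337, 0.1337, 0.2026, 0.2301, 0.3000]

π = [0.1337, 0.1337, 0.2026, 0.2301, 0.3000]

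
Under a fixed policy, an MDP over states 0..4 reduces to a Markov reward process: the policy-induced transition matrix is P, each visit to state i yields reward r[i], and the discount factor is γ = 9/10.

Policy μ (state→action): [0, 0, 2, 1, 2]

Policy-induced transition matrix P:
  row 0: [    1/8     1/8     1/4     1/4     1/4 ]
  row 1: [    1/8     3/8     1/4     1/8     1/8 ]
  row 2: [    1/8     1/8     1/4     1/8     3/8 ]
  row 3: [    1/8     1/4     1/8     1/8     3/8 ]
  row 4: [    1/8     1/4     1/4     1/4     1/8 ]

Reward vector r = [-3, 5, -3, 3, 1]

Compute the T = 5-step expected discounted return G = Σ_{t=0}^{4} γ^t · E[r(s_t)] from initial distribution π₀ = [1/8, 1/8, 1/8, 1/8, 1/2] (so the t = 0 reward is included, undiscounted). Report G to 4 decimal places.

G = 3.4739

t=0: π = [0.1250, 0.1250, 0.1250, 0.1250, 0.5000], E[r] = 0.7500, γ^t·E[r] = 0.750000, running G = 0.750000
t=1: π = [0.1250, 0.2344, 0.2344, 0.2031, 0.2031], E[r] = 0.9063, γ^t·E[r] = 0.815625, running G = 1.565625
t=2: π = [0.1250, 0.2344, 0.2246, 0.1660, 0.2500], E[r] = 0.8711, γ^t·E[r] = 0.705586, running G = 2.271211
t=3: π = [0.1250, 0.2356, 0.2292, 0.1719, 0.2383], E[r] = 0.8691, γ^t·E[r] = 0.633604, running G = 2.904814
t=4: π = [0.1250, 0.2352, 0.2285, 0.1704, 0.2409], E[r] = 0.8674, γ^t·E[r] = 0.569122, running G = 3.473936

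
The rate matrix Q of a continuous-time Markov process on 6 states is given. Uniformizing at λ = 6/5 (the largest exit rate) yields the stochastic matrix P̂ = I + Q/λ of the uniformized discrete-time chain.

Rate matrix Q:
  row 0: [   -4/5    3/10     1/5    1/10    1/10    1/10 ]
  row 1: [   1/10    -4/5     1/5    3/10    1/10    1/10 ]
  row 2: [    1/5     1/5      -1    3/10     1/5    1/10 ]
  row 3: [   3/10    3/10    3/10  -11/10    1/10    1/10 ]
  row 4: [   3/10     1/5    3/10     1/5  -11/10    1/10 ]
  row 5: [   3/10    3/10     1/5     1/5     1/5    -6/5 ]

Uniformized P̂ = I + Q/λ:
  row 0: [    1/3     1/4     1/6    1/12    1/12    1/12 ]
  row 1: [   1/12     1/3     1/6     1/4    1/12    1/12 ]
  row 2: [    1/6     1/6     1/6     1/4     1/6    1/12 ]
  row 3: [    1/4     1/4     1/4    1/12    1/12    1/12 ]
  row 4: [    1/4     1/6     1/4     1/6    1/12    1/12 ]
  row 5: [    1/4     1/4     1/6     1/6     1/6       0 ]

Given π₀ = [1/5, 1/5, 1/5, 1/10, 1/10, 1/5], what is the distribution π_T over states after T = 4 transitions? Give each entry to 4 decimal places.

π = [0.2108, 0.2459, 0.1897, 0.1711, 0.1055, 0.0769]

t=0: π = [0.2000, 0.2000, 0.2000, 0.1000, 0.1000, 0.2000]
t=1: π = [0.2167, 0.2417, 0.1833, 0.1750, 0.1167, 0.0667]
t=2: π = [0.2125, 0.2451, 0.1910, 0.1694, 0.1042, 0.0778]
t=3: π = [0.2109, 0.2458, 0.1895, 0.1712, 0.1057, 0.0769]
t=4: π = [0.2108, 0.2459, 0.1897, 0.1711, 0.1055, 0.0769]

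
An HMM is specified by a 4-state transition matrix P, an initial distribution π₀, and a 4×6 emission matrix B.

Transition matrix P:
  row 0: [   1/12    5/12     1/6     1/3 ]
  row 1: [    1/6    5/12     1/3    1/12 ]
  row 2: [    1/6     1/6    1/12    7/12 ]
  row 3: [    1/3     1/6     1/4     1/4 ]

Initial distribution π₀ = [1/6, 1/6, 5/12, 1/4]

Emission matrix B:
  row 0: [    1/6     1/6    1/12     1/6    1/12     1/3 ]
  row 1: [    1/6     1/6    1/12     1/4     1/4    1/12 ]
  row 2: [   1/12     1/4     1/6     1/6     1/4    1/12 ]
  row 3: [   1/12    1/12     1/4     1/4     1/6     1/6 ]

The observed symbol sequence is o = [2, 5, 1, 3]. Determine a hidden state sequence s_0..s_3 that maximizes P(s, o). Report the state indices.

t=0: δ = [1.389e-02, 1.389e-02, 6.944e-02, 6.250e-02]  (obs o_0=2)
t=1: δ = [6.944e-03, 9.645e-04, 1.302e-03, 6.752e-03]  ψ = [3, 2, 3, 2]  (obs o_1=5)
t=2: δ = [3.751e-04, 4.823e-04, 4.220e-04, 1.929e-04]  ψ = [3, 0, 3, 0]  (obs o_2=1)
t=3: δ = [1.340e-05, 5.023e-05, 2.679e-05, 6.154e-05]  ψ = [1, 1, 1, 2]  (obs o_3=3)
backtrack: best end state = 3; path = [2, 3, 2, 3]

path = [2, 3, 2, 3]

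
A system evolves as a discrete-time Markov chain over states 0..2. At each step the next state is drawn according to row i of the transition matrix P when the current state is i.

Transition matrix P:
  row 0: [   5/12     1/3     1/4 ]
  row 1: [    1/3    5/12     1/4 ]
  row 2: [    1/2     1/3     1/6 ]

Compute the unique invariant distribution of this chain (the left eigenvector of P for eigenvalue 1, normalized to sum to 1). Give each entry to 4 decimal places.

Balance equations π_j = Σ_i π_i·P[i][j]:
  π_0 = 5/12·π_0 + 1/3·π_1 + 1/2·π_2
  π_1 = 1/3·π_0 + 5/12·π_1 + 1/3·π_2
  normalize: π_0 + π_1 + π_2 = 1
Solving the linear system gives exactly π = [58/143, 4/11, 3/13].

π = [0.4056, 0.3636, 0.2308]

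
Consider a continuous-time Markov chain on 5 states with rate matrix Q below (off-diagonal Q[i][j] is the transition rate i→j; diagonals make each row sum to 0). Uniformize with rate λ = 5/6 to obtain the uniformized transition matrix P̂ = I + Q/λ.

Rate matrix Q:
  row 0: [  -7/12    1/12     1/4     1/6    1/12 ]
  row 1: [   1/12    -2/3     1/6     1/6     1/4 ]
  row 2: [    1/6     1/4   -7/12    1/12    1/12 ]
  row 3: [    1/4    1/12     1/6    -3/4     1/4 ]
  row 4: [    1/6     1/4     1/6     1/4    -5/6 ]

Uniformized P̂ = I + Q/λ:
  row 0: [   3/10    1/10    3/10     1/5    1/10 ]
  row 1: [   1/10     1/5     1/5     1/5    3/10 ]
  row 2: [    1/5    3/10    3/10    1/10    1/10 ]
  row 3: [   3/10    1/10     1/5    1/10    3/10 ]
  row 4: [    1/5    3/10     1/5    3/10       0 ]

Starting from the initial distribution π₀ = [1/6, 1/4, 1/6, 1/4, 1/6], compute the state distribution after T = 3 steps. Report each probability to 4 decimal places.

π = [0.2195, 0.2003, 0.2465, 0.1733, 0.1605]

t=0: π = [0.1667, 0.2500, 0.1667, 0.2500, 0.1667]
t=1: π = [0.2167, 0.1917, 0.2333, 0.1750, 0.1833]
t=2: π = [0.2200, 0.2025, 0.2450, 0.1775, 0.1550]
t=3: π = [0.2195, 0.2003, 0.2465, 0.1733, 0.1605]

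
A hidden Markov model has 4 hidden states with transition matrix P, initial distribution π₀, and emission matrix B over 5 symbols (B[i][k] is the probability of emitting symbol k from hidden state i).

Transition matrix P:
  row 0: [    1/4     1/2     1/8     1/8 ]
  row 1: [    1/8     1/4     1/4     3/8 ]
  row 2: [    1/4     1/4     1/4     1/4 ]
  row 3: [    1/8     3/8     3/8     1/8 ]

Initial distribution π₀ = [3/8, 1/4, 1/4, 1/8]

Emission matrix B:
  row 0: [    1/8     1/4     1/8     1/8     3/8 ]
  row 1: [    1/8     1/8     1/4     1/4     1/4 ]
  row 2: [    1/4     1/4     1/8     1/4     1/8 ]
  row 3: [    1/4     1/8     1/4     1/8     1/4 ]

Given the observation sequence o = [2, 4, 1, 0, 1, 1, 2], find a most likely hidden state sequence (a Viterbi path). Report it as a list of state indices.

path = [1, 3, 2, 3, 2, 0, 1]

t=0: δ = [4.688e-02, 6.250e-02, 3.125e-02, 3.125e-02]  (obs o_0=2)
t=1: δ = [4.395e-03, 5.859e-03, 1.953e-03, 5.859e-03]  ψ = [0, 0, 1, 1]  (obs o_1=4)
t=2: δ = [2.747e-04, 2.747e-04, 5.493e-04, 2.747e-04]  ψ = [0, 0, 3, 1]  (obs o_2=1)
t=3: δ = [1.717e-05, 1.717e-05, 3.433e-05, 3.433e-05]  ψ = [2, 0, 2, 2]  (obs o_3=0)
t=4: δ = [2.146e-06, 1.609e-06, 3.219e-06, 1.073e-06]  ψ = [2, 3, 3, 2]  (obs o_4=1)
t=5: δ = [2.012e-07, 1.341e-07, 2.012e-07, 1.006e-07]  ψ = [2, 0, 2, 2]  (obs o_5=1)
t=6: δ = [6.286e-09, 2.515e-08, 6.286e-09, 1.257e-08]  ψ = [0, 0, 2, 1]  (obs o_6=2)
backtrack: best end state = 1; path = [1, 3, 2, 3, 2, 0, 1]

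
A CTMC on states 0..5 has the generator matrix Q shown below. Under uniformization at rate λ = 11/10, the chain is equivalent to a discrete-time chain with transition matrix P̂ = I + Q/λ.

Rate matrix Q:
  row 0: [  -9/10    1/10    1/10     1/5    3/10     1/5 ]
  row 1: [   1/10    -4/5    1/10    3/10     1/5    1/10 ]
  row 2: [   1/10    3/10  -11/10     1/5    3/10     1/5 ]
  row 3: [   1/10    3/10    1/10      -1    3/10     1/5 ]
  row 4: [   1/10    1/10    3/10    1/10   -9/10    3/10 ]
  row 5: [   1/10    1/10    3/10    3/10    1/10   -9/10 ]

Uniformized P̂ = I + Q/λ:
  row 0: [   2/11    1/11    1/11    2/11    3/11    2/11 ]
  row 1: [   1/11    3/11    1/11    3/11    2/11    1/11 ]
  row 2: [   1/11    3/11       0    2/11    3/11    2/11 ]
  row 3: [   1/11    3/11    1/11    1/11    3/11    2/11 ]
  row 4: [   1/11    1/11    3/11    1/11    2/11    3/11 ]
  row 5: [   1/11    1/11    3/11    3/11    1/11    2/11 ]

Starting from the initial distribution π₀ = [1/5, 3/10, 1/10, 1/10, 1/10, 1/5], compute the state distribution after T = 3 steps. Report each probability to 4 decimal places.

t=0: π = [0.2000, 0.3000, 0.1000, 0.1000, 0.1000, 0.2000]
t=1: π = [0.1091, 0.1818, 0.1364, 0.2091, 0.2000, 0.1636]
t=2: π = [0.1008, 0.1868, 0.1446, 0.1760, 0.2083, 0.1835]
t=3: π = [0.1001, 0.1832, 0.1490, 0.1805, 0.2035, 0.1838]

π = [0.1001, 0.1832, 0.1490, 0.1805, 0.2035, 0.1838]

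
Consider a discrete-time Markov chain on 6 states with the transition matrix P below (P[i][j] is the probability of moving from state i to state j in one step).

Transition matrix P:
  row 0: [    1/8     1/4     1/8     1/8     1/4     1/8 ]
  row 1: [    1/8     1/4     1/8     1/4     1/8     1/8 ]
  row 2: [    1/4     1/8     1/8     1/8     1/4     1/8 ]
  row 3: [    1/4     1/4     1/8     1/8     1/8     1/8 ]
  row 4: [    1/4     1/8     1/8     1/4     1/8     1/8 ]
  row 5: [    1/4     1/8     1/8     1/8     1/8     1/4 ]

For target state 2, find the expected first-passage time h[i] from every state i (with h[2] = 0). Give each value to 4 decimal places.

h = [8.0000, 8.0000, 0.0000, 8.0000, 8.0000, 8.0000]

First-step conditioning: h[2] = 0; for i ≠ 2, h[i] = 1 + Σ_k P[i][k]·h[k].
  h[0] = 1 + 1/8·h[0] + 1/4·h[1] + 1/8·h[3] + 1/4·h[4] + 1/8·h[5]
  h[1] = 1 + 1/8·h[0] + 1/4·h[1] + 1/4·h[3] + 1/8·h[4] + 1/8·h[5]
  h[3] = 1 + 1/4·h[0] + 1/4·h[1] + 1/8·h[3] + 1/8·h[4] + 1/8·h[5]
  h[4] = 1 + 1/4·h[0] + 1/8·h[1] + 1/4·h[3] + 1/8·h[4] + 1/8·h[5]
  h[5] = 1 + 1/4·h[0] + 1/8·h[1] + 1/8·h[3] + 1/8·h[4] + 1/4·h[5]
Solving the 5×5 linear system over states ≠ 2 gives exactly h = [8, 8, 0, 8, 8, 8] (h[2] = 0 is the target).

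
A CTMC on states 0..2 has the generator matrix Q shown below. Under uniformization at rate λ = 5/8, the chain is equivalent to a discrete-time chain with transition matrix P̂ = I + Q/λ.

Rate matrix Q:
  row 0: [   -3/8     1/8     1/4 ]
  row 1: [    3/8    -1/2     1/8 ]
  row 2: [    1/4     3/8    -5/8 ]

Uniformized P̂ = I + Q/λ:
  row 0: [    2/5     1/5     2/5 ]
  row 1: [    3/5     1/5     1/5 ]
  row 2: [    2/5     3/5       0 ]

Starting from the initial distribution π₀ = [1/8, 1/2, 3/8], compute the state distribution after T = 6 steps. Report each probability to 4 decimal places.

t=0: π = [0.1250, 0.5000, 0.3750]
t=1: π = [0.5000, 0.3500, 0.1500]
t=2: π = [0.4700, 0.2600, 0.2700]
t=3: π = [0.4520, 0.3080, 0.2400]
t=4: π = [0.4616, 0.2960, 0.2424]
t=5: π = [0.4592, 0.2970, 0.2438]
t=6: π = [0.4594, 0.2975, 0.2431]

π = [0.4594, 0.2975, 0.2431]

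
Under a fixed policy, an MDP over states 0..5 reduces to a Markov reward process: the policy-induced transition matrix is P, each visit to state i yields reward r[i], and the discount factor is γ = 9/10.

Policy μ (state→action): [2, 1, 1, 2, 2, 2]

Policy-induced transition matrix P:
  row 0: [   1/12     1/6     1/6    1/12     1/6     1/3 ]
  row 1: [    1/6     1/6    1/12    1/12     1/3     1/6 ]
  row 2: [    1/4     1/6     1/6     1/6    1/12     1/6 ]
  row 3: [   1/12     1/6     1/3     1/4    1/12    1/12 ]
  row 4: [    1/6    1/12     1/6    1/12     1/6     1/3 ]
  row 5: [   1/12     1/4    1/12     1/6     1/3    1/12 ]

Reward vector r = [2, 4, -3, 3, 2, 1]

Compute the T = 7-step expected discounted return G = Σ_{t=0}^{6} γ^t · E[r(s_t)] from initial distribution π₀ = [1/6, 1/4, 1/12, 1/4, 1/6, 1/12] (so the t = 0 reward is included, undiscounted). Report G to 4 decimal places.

t=0: π = [0.1667, 0.2500, 0.0833, 0.2500, 0.1667, 0.0833], E[r] = 2.2500, γ^t·E[r] = 2.250000, running G = 2.250000
t=1: π = [0.1319, 0.1597, 0.1806, 0.1389, 0.1944, 0.1944], E[r] = 1.3611, γ^t·E[r] = 1.225000, running G = 3.475000
t=2: π = [0.1429, 0.1667, 0.1603, 0.1377, 0.1991, 0.1933], E[r] = 1.4763, γ^t·E[r] = 1.195781, running G = 4.670781
t=3: π = [0.1405, 0.1662, 0.1596, 0.1358, 0.2018, 0.1961], E[r] = 1.4739, γ^t·E[r] = 1.074480, running G = 5.745262
t=4: π = [0.1406, 0.1662, 0.1591, 0.1356, 0.2024, 0.1961], E[r] = 1.4764, γ^t·E[r] = 0.968659, running G = 6.713921
t=5: π = [0.1406, 0.1661, 0.1591, 0.1355, 0.2025, 0.1962], E[r] = 1.4762, γ^t·E[r] = 0.871689, running G = 7.585610
t=6: π = [0.1406, 0.1661, 0.1591, 0.1355, 0.2025, 0.1962], E[r] = 1.4763, γ^t·E[r] = 0.784574, running G = 8.370183

G = 8.3702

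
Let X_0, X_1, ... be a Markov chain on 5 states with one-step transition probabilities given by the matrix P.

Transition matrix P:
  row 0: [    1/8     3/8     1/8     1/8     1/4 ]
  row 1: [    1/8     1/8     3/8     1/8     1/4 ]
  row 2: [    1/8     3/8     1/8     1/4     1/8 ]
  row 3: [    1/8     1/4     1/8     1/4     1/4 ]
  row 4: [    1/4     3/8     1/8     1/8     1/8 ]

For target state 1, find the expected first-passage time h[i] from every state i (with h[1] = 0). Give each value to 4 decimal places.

h = [2.8176, 0.0000, 2.8679, 3.2201, 2.8176]

First-step conditioning: h[1] = 0; for i ≠ 1, h[i] = 1 + Σ_k P[i][k]·h[k].
  h[0] = 1 + 1/8·h[0] + 1/8·h[2] + 1/8·h[3] + 1/4·h[4]
  h[2] = 1 + 1/8·h[0] + 1/8·h[2] + 1/4·h[3] + 1/8·h[4]
  h[3] = 1 + 1/8·h[0] + 1/8·h[2] + 1/4·h[3] + 1/4·h[4]
  h[4] = 1 + 1/4·h[0] + 1/8·h[2] + 1/8·h[3] + 1/8·h[4]
Solving the 4×4 linear system over states ≠ 1 gives exactly h = [448/159, 0, 152/53, 512/159, 448/159] (h[1] = 0 is the target).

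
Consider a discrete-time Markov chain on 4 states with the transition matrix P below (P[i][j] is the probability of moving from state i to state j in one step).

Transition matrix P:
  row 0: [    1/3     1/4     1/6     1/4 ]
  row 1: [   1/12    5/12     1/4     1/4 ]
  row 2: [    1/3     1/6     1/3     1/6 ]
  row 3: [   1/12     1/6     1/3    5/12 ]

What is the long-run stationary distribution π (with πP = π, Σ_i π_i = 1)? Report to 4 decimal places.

Balance equations π_j = Σ_i π_i·P[i][j]:
  π_0 = 1/3·π_0 + 1/12·π_1 + 1/3·π_2 + 1/12·π_3
  π_1 = 1/4·π_0 + 5/12·π_1 + 1/6·π_2 + 1/6·π_3
  π_2 = 1/6·π_0 + 1/4·π_1 + 1/3·π_2 + 1/3·π_3
  normalize: π_0 + π_1 + π_2 + π_3 = 1
Solving the linear system gives exactly π = [10/49, 12/49, 41/147, 40/147].

π = [0.2041, 0.2449, 0.2789, 0.2721]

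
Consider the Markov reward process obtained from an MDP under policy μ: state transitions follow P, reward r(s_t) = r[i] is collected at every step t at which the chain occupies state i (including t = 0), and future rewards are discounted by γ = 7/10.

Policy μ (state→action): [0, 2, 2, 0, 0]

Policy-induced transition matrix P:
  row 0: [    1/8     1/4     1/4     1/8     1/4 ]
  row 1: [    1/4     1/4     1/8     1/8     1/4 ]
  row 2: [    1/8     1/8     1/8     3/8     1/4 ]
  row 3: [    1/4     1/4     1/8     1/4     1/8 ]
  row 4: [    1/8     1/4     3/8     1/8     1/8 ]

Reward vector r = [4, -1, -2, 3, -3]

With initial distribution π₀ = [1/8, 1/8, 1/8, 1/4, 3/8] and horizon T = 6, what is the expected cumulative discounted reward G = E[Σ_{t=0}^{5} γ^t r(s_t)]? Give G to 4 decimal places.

G = -0.1032

t=0: π = [0.1250, 0.1250, 0.1250, 0.2500, 0.3750], E[r] = -0.2500, γ^t·E[r] = -0.250000, running G = -0.250000
t=1: π = [0.1719, 0.2344, 0.2344, 0.1875, 0.1719], E[r] = 0.0313, γ^t·E[r] = 0.021875, running G = -0.228125
t=2: π = [0.1777, 0.2207, 0.1895, 0.2070, 0.2051], E[r] = 0.1172, γ^t·E[r] = 0.057422, running G = -0.170703
t=3: π = [0.1785, 0.2263, 0.1985, 0.1982, 0.1985], E[r] = 0.0898, γ^t·E[r] = 0.030816, running G = -0.139887
t=4: π = [0.1781, 0.2252, 0.1969, 0.1994, 0.2004], E[r] = 0.0902, γ^t·E[r] = 0.021659, running G = -0.118227
t=5: π = [0.1781, 0.2254, 0.1974, 0.1992, 0.2000], E[r] = 0.0896, γ^t·E[r] = 0.015058, running G = -0.103170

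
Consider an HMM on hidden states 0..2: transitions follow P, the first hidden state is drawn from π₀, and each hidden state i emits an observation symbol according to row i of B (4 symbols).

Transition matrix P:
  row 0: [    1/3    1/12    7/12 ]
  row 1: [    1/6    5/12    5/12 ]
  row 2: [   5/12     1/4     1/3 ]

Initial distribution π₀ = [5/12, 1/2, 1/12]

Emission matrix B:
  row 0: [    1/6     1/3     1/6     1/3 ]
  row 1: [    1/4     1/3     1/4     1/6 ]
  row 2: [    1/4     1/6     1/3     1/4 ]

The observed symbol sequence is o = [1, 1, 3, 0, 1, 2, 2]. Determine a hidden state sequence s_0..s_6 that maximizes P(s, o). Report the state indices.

path = [0, 2, 0, 2, 0, 2, 2]

t=0: δ = [1.389e-01, 1.667e-01, 1.389e-02]  (obs o_0=1)
t=1: δ = [1.543e-02, 2.315e-02, 1.350e-02]  ψ = [0, 1, 0]  (obs o_1=1)
t=2: δ = [1.875e-03, 1.608e-03, 2.411e-03]  ψ = [2, 1, 1]  (obs o_2=3)
t=3: δ = [1.674e-04, 1.674e-04, 2.735e-04]  ψ = [2, 1, 0]  (obs o_3=0)
t=4: δ = [3.799e-05, 2.326e-05, 1.628e-05]  ψ = [2, 1, 0]  (obs o_4=1)
t=5: δ = [2.110e-06, 2.423e-06, 7.386e-06]  ψ = [0, 1, 0]  (obs o_5=2)
t=6: δ = [5.129e-07, 4.616e-07, 8.207e-07]  ψ = [2, 2, 2]  (obs o_6=2)
backtrack: best end state = 2; path = [0, 2, 0, 2, 0, 2, 2]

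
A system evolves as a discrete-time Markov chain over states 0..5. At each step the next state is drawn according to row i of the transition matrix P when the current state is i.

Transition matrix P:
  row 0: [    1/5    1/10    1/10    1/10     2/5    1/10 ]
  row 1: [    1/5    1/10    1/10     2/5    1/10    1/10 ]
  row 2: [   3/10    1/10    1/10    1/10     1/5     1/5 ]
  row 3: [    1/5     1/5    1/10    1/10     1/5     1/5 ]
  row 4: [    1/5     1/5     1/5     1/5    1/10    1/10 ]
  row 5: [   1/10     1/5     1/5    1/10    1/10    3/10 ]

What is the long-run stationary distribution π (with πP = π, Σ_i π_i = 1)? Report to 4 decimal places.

π = [0.1973, 0.1516, 0.1352, 0.1644, 0.1891, 0.1624]

Balance equations π_j = Σ_i π_i·P[i][j]:
  π_0 = 1/5·π_0 + 1/5·π_1 + 3/10·π_2 + 1/5·π_3 + 1/5·π_4 + 1/10·π_5
  π_1 = 1/10·π_0 + 1/10·π_1 + 1/10·π_2 + 1/5·π_3 + 1/5·π_4 + 1/5·π_5
  π_2 = 1/10·π_0 + 1/10·π_1 + 1/10·π_2 + 1/10·π_3 + 1/5·π_4 + 1/5·π_5
  π_3 = 1/10·π_0 + 2/5·π_1 + 1/10·π_2 + 1/10·π_3 + 1/5·π_4 + 1/10·π_5
  π_4 = 2/5·π_0 + 1/10·π_1 + 1/5·π_2 + 1/5·π_3 + 1/10·π_4 + 1/10·π_5
  normalize: π_0 + π_1 + π_2 + π_3 + π_4 + π_5 = 1
Solving the linear system gives exactly π = [2328/11801, 1789/11801, 1595/11801, 1940/11801, 2232/11801, 1917/11801].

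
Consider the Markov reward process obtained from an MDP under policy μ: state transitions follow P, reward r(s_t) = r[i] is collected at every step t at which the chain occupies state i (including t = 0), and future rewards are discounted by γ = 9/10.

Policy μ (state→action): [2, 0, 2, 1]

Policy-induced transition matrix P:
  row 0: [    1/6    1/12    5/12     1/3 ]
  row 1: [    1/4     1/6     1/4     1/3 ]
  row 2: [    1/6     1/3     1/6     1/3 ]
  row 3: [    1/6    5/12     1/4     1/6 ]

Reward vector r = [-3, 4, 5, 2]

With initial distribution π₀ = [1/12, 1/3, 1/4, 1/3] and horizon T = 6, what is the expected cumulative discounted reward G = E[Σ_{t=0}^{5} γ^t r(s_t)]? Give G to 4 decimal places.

t=0: π = [0.0833, 0.3333, 0.2500, 0.3333], E[r] = 3.0000, γ^t·E[r] = 3.000000, running G = 3.000000
t=1: π = [0.1944, 0.2847, 0.2431, 0.2778], E[r] = 2.3264, γ^t·E[r] = 2.093750, running G = 5.093750
t=2: π = [0.1904, 0.2604, 0.2622, 0.2870], E[r] = 2.3553, γ^t·E[r] = 1.907813, running G = 7.001563
t=3: π = [0.1884, 0.2663, 0.2599, 0.2855], E[r] = 2.3703, γ^t·E[r] = 1.727965, running G = 8.729527
t=4: π = [0.1889, 0.2657, 0.2597, 0.2858], E[r] = 2.3663, γ^t·E[r] = 1.552500, running G = 10.282027
t=5: π = [0.1888, 0.2657, 0.2598, 0.2857], E[r] = 2.3668, γ^t·E[r] = 1.397561, running G = 11.679588

G = 11.6796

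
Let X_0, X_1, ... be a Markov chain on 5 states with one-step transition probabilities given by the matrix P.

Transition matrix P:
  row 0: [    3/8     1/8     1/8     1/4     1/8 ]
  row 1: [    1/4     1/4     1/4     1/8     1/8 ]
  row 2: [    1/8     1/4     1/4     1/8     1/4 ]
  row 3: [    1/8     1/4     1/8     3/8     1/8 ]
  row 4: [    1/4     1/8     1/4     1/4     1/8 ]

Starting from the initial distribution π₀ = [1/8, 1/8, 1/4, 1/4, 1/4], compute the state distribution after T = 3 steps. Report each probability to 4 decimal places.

π = [0.2246, 0.2036, 0.1938, 0.2285, 0.1494]

t=0: π = [0.1250, 0.1250, 0.2500, 0.2500, 0.2500]
t=1: π = [0.2031, 0.2031, 0.2031, 0.2344, 0.1563]
t=2: π = [0.2207, 0.2051, 0.1953, 0.2285, 0.1504]
t=3: π = [0.2246, 0.2036, 0.1938, 0.2285, 0.1494]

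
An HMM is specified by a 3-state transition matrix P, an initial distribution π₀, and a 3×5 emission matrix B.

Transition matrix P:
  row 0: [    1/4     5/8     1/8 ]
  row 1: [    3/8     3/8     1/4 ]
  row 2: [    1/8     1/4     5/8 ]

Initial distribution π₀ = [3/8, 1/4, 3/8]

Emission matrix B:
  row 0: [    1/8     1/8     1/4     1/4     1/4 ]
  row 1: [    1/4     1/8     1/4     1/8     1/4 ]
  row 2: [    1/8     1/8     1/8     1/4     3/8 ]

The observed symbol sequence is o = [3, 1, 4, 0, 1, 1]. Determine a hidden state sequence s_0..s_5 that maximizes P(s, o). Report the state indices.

t=0: δ = [9.375e-02, 3.125e-02, 9.375e-02]  (obs o_0=3)
t=1: δ = [2.930e-03, 7.324e-03, 7.324e-03]  ψ = [0, 0, 2]  (obs o_1=1)
t=2: δ = [6.866e-04, 6.866e-04, 1.717e-03]  ψ = [1, 1, 2]  (obs o_2=4)
t=3: δ = [3.219e-05, 1.073e-04, 1.341e-04]  ψ = [1, 0, 2]  (obs o_3=0)
t=4: δ = [5.029e-06, 5.029e-06, 1.048e-05]  ψ = [1, 1, 2]  (obs o_4=1)
t=5: δ = [2.357e-07, 3.929e-07, 8.185e-07]  ψ = [1, 0, 2]  (obs o_5=1)
backtrack: best end state = 2; path = [2, 2, 2, 2, 2, 2]

path = [2, 2, 2, 2, 2, 2]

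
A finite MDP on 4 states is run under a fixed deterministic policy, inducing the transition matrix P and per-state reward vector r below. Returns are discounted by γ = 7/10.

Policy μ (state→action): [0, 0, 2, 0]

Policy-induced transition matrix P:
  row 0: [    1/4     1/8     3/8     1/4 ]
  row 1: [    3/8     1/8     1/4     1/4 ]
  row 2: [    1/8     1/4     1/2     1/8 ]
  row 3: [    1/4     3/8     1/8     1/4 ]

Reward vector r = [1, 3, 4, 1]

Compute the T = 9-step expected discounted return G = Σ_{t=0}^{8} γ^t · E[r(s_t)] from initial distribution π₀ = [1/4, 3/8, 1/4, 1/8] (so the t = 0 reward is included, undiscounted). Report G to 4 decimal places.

G = 7.8278

t=0: π = [0.2500, 0.3750, 0.2500, 0.1250], E[r] = 2.5000, γ^t·E[r] = 2.500000, running G = 2.500000
t=1: π = [0.2656, 0.1875, 0.3281, 0.2188], E[r] = 2.3594, γ^t·E[r] = 1.651563, running G = 4.151563
t=2: π = [0.2324, 0.2207, 0.3379, 0.2090], E[r] = 2.4551, γ^t·E[r] = 1.202988, running G = 5.354551
t=3: π = [0.2354, 0.2195, 0.3374, 0.2078], E[r] = 2.4512, γ^t·E[r] = 0.840752, running G = 6.195303
t=4: π = [0.2353, 0.2191, 0.3378, 0.2078], E[r] = 2.4516, γ^t·E[r] = 0.588636, running G = 6.783939
t=5: π = [0.2352, 0.2192, 0.3379, 0.2078], E[r] = 2.4520, γ^t·E[r] = 0.412108, running G = 7.196047
t=6: π = [0.2352, 0.2192, 0.3379, 0.2078], E[r] = 2.4520, γ^t·E[r] = 0.288480, running G = 7.484526
t=7: π = [0.2352, 0.2192, 0.3379, 0.2078], E[r] = 2.4521, γ^t·E[r] = 0.201937, running G = 7.686463
t=8: π = [0.2352, 0.2192, 0.3379, 0.2078], E[r] = 2.4521, γ^t·E[r] = 0.141356, running G = 7.827819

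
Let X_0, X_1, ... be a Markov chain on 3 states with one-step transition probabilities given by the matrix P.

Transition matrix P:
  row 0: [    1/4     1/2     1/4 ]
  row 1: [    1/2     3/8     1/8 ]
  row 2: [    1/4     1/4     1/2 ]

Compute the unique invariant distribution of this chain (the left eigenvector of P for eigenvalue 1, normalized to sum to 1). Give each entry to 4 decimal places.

π = [0.3462, 0.3846, 0.2692]

Balance equations π_j = Σ_i π_i·P[i][j]:
  π_0 = 1/4·π_0 + 1/2·π_1 + 1/4·π_2
  π_1 = 1/2·π_0 + 3/8·π_1 + 1/4·π_2
  normalize: π_0 + π_1 + π_2 = 1
Solving the linear system gives exactly π = [9/26, 5/13, 7/26].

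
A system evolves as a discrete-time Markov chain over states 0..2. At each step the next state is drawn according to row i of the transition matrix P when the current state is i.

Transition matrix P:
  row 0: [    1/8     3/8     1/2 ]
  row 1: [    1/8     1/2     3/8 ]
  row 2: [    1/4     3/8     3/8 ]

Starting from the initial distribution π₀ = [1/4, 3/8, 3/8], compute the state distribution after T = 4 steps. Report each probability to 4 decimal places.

π = [0.1746, 0.4286, 0.3968]

t=0: π = [0.2500, 0.3750, 0.3750]
t=1: π = [0.1719, 0.4219, 0.4063]
t=2: π = [0.1758, 0.4277, 0.3965]
t=3: π = [0.1746, 0.4285, 0.3970]
t=4: π = [0.1746, 0.4286, 0.3968]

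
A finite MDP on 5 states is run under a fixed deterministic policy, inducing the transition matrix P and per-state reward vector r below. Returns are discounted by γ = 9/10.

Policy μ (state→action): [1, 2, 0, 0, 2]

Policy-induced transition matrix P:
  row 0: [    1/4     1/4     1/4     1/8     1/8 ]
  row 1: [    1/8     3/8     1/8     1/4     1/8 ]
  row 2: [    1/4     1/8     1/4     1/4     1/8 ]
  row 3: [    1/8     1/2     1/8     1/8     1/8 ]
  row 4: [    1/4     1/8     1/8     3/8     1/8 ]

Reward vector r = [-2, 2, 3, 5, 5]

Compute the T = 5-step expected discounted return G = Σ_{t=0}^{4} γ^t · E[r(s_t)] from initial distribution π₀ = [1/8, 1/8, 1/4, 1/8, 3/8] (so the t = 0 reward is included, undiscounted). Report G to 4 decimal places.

G = 10.8145

t=0: π = [0.1250, 0.1250, 0.2500, 0.1250, 0.3750], E[r] = 3.2500, γ^t·E[r] = 3.250000, running G = 3.250000
t=1: π = [0.2188, 0.2188, 0.1719, 0.2656, 0.1250], E[r] = 2.4688, γ^t·E[r] = 2.221875, running G = 5.471875
t=2: π = [0.1895, 0.3066, 0.1738, 0.2051, 0.1250], E[r] = 2.4063, γ^t·E[r] = 1.949063, running G = 7.420938
t=3: π = [0.1860, 0.3022, 0.1704, 0.2163, 0.1250], E[r] = 2.4502, γ^t·E[r] = 1.786192, running G = 9.207130
t=4: π = [0.1852, 0.3049, 0.1696, 0.2153, 0.1250], E[r] = 2.4498, γ^t·E[r] = 1.607333, running G = 10.814463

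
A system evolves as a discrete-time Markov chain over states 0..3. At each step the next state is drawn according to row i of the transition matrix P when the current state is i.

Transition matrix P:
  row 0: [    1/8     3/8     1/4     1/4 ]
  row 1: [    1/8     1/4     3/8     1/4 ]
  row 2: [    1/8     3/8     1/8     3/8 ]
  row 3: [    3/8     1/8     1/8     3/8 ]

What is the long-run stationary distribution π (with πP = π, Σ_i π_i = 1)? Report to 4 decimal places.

Balance equations π_j = Σ_i π_i·P[i][j]:
  π_0 = 1/8·π_0 + 1/8·π_1 + 1/8·π_2 + 3/8·π_3
  π_1 = 3/8·π_0 + 1/4·π_1 + 3/8·π_2 + 1/8·π_3
  π_2 = 1/4·π_0 + 3/8·π_1 + 1/8·π_2 + 1/8·π_3
  normalize: π_0 + π_1 + π_2 + π_3 = 1
Solving the linear system gives exactly π = [59/289, 76/289, 125/578, 183/578].

π = [0.2042, 0.2630, 0.2163, 0.3166]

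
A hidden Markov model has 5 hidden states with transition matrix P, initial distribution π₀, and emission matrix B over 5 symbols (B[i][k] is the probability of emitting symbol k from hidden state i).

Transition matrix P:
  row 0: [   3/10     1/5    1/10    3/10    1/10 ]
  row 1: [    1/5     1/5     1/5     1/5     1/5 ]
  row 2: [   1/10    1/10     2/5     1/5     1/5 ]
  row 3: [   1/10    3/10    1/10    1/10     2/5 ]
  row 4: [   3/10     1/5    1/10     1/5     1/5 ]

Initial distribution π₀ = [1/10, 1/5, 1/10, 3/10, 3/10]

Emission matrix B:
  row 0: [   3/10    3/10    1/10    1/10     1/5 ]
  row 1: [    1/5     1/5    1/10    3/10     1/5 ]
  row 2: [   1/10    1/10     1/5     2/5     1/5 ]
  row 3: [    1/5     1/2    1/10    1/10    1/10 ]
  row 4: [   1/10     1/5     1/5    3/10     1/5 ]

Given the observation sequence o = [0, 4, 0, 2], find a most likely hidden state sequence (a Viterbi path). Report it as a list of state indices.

t=0: δ = [3.000e-02, 4.000e-02, 1.000e-02, 6.000e-02, 3.000e-02]  (obs o_0=0)
t=1: δ = [1.800e-03, 3.600e-03, 1.600e-03, 9.000e-04, 4.800e-03]  ψ = [0, 3, 1, 0, 3]  (obs o_1=4)
t=2: δ = [4.320e-04, 1.920e-04, 7.200e-05, 1.920e-04, 9.600e-05]  ψ = [4, 4, 1, 4, 4]  (obs o_2=0)
t=3: δ = [1.296e-05, 8.640e-06, 8.640e-06, 1.296e-05, 1.536e-05]  ψ = [0, 0, 0, 0, 3]  (obs o_3=2)
backtrack: best end state = 4; path = [3, 4, 3, 4]

path = [3, 4, 3, 4]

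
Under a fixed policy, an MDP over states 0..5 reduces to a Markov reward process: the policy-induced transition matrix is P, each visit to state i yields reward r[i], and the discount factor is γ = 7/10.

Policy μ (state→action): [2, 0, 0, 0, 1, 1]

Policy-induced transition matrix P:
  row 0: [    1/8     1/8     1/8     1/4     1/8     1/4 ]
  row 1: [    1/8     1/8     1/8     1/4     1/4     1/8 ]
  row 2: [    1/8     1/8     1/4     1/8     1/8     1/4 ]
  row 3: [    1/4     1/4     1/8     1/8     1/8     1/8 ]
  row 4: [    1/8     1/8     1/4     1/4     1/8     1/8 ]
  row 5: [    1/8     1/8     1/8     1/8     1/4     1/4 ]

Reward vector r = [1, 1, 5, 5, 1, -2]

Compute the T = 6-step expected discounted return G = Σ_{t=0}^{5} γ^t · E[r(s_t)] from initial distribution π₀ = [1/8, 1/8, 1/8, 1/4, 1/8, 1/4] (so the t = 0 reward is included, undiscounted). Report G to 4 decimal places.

G = 5.2568

t=0: π = [0.1250, 0.1250, 0.1250, 0.2500, 0.1250, 0.2500], E[r] = 1.7500, γ^t·E[r] = 1.750000, running G = 1.750000
t=1: π = [0.1563, 0.1563, 0.1563, 0.1719, 0.1719, 0.1875], E[r] = 1.7500, γ^t·E[r] = 1.225000, running G = 2.975000
t=2: π = [0.1465, 0.1465, 0.1660, 0.1855, 0.1680, 0.1875], E[r] = 1.8438, γ^t·E[r] = 0.903438, running G = 3.878438
t=3: π = [0.1482, 0.1482, 0.1667, 0.1826, 0.1667, 0.1875], E[r] = 1.8350, γ^t·E[r] = 0.629392, running G = 4.507829
t=4: π = [0.1478, 0.1478, 0.1667, 0.1829, 0.1670, 0.1878], E[r] = 1.8349, γ^t·E[r] = 0.440559, running G = 4.948389
t=5: π = [0.1479, 0.1479, 0.1667, 0.1828, 0.1670, 0.1878], E[r] = 1.8348, γ^t·E[r] = 0.308369, running G = 5.256757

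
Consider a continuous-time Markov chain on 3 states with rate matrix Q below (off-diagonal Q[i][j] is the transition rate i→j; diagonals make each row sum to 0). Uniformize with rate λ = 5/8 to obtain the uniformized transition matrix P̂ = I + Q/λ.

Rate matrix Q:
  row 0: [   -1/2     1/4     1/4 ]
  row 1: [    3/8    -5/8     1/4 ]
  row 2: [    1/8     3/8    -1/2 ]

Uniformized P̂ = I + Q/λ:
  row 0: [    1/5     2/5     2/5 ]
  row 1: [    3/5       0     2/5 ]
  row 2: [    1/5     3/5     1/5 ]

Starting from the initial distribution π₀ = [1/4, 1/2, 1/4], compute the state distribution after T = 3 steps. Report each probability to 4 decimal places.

t=0: π = [0.2500, 0.5000, 0.2500]
t=1: π = [0.4000, 0.2500, 0.3500]
t=2: π = [0.3000, 0.3700, 0.3300]
t=3: π = [0.3480, 0.3180, 0.3340]

π = [0.3480, 0.3180, 0.3340]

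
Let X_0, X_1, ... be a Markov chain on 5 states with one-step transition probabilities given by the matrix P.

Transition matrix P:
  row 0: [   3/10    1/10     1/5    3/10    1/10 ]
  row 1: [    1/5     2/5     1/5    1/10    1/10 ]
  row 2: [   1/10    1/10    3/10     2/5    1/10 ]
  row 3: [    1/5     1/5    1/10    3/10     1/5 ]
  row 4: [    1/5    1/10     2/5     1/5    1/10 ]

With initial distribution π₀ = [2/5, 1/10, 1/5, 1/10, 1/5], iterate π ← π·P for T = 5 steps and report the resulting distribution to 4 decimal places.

t=0: π = [0.4000, 0.1000, 0.2000, 0.1000, 0.2000]
t=1: π = [0.2200, 0.1400, 0.2500, 0.2800, 0.1100]
t=2: π = [0.1970, 0.1700, 0.2190, 0.2860, 0.1280]
t=3: π = [0.1978, 0.1796, 0.2189, 0.2751, 0.1286]
t=4: π = [0.1979, 0.1814, 0.2201, 0.2731, 0.1275]
t=5: π = [0.1978, 0.1817, 0.2202, 0.2730, 0.1273]

π = [0.1978, 0.1817, 0.2202, 0.2730, 0.1273]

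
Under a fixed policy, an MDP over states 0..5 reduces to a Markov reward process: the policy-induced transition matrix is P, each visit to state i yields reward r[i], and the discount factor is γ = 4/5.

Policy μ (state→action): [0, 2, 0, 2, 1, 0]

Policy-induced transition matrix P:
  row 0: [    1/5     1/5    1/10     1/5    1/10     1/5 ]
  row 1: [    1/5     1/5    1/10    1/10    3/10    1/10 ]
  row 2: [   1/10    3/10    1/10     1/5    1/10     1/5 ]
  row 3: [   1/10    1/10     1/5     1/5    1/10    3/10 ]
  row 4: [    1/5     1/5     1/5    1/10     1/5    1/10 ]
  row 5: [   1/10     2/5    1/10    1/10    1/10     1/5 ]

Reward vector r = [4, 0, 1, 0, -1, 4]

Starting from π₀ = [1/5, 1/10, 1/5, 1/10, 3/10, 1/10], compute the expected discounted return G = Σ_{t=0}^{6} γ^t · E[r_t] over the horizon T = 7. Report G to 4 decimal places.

G = 4.9207

t=0: π = [0.2000, 0.1000, 0.2000, 0.1000, 0.3000, 0.1000], E[r] = 1.1000, γ^t·E[r] = 1.100000, running G = 1.100000
t=1: π = [0.1600, 0.2300, 0.1400, 0.1500, 0.1500, 0.1700], E[r] = 1.3100, γ^t·E[r] = 1.048000, running G = 2.148000
t=2: π = [0.1540, 0.2330, 0.1300, 0.1450, 0.1610, 0.1770], E[r] = 1.2930, γ^t·E[r] = 0.827520, running G = 2.975520
t=3: π = [0.1548, 0.2339, 0.1306, 0.1429, 0.1627, 0.1751], E[r] = 1.2875, γ^t·E[r] = 0.659200, running G = 3.634720
t=4: π = [0.1551, 0.2338, 0.1306, 0.1428, 0.1631, 0.1746], E[r] = 1.2866, γ^t·E[r] = 0.526987, running G = 4.161707
t=5: π = [0.1552, 0.2337, 0.1306, 0.1429, 0.1631, 0.1746], E[r] = 1.2867, γ^t·E[r] = 0.421630, running G = 4.583337
t=6: π = [0.1552, 0.2337, 0.1306, 0.1429, 0.1630, 0.1746], E[r] = 1.2868, γ^t·E[r] = 0.337318, running G = 4.920655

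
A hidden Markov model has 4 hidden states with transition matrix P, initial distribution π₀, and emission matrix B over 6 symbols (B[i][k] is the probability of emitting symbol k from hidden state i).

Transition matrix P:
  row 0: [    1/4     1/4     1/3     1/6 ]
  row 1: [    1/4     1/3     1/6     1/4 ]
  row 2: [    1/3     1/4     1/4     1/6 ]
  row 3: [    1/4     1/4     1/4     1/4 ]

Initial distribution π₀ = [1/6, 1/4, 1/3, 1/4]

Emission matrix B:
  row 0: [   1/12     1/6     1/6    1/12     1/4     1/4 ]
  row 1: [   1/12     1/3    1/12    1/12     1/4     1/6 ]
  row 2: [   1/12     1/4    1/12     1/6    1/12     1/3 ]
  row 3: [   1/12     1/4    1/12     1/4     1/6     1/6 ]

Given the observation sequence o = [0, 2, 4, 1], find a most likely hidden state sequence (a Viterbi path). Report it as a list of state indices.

t=0: δ = [1.389e-02, 2.083e-02, 2.778e-02, 2.083e-02]  (obs o_0=0)
t=1: δ = [1.543e-03, 5.787e-04, 5.787e-04, 4.340e-04]  ψ = [2, 1, 2, 1]  (obs o_1=2)
t=2: δ = [9.645e-05, 9.645e-05, 4.287e-05, 4.287e-05]  ψ = [0, 0, 0, 0]  (obs o_2=4)
t=3: δ = [4.019e-06, 1.072e-05, 8.038e-06, 6.028e-06]  ψ = [0, 1, 0, 1]  (obs o_3=1)
backtrack: best end state = 1; path = [2, 0, 1, 1]

path = [2, 0, 1, 1]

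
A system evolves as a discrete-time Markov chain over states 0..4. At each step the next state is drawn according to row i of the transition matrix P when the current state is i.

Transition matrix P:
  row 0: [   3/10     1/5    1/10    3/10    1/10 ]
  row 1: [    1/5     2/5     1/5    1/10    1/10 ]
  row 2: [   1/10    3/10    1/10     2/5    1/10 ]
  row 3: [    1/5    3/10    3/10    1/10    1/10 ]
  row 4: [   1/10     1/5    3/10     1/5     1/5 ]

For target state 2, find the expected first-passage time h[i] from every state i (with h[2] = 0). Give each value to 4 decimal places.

h = [5.3005, 4.8678, 0.0000, 4.3810, 4.2248]

First-step conditioning: h[2] = 0; for i ≠ 2, h[i] = 1 + Σ_k P[i][k]·h[k].
  h[0] = 1 + 3/10·h[0] + 1/5·h[1] + 3/10·h[3] + 1/10·h[4]
  h[1] = 1 + 1/5·h[0] + 2/5·h[1] + 1/10·h[3] + 1/10·h[4]
  h[3] = 1 + 1/5·h[0] + 3/10·h[1] + 1/10·h[3] + 1/10·h[4]
  h[4] = 1 + 1/10·h[0] + 1/5·h[1] + 1/5·h[3] + 1/5·h[4]
Solving the 4×4 linear system over states ≠ 2 gives exactly h = [2205/416, 2025/416, 0, 3645/832, 3515/832] (h[2] = 0 is the target).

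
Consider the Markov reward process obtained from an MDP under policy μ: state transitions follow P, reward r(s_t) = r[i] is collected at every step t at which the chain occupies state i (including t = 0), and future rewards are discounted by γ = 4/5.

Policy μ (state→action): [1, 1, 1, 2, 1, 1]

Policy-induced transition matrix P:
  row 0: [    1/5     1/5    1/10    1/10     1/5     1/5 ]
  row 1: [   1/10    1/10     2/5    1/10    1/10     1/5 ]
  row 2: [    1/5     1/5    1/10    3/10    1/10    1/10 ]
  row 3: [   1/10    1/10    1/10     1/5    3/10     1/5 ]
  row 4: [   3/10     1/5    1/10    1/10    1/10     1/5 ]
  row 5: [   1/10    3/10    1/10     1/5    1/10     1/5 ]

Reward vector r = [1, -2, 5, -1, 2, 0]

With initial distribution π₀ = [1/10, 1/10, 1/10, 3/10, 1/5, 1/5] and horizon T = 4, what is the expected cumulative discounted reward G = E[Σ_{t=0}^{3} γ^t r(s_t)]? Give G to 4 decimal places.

t=0: π = [0.1000, 0.1000, 0.1000, 0.3000, 0.2000, 0.2000], E[r] = 0.5000, γ^t·E[r] = 0.500000, running G = 0.500000
t=1: π = [0.1600, 0.1800, 0.1300, 0.1700, 0.1700, 0.1900], E[r] = 0.6200, γ^t·E[r] = 0.496000, running G = 0.996000
t=2: π = [0.1630, 0.1840, 0.1540, 0.1620, 0.1500, 0.1870], E[r] = 0.7030, γ^t·E[r] = 0.449920, running G = 1.445920
t=3: π = [0.1617, 0.1841, 0.1552, 0.1657, 0.1487, 0.1846], E[r] = 0.7012, γ^t·E[r] = 0.359014, running G = 1.804934

G = 1.8049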